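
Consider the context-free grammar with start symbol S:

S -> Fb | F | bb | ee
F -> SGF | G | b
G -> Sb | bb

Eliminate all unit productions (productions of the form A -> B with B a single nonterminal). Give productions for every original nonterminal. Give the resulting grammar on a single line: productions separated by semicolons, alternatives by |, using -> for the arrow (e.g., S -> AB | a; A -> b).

Unit productions: F->G, S->F.
Unit pairs (A ⇒* B via units): (F,G), (S,F), (S,G).
S: inherits non-unit rules of {F, G, S} → Fb | SGF | Sb | b | bb | ee.
F: inherits non-unit rules of {F, G} → SGF | Sb | b | bb.
G: inherits non-unit rules of {G} → Sb | bb.

S -> b | Fb | Sb | bb | ee | SGF; F -> b | Sb | bb | SGF; G -> Sb | bb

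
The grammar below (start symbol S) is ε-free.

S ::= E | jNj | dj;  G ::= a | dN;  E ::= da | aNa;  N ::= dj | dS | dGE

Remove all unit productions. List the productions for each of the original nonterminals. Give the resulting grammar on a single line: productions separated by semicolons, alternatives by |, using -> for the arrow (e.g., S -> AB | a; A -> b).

Unit productions: S->E.
Unit pairs (A ⇒* B via units): (S,E).
S: inherits non-unit rules of {E, S} → aNa | da | dj | jNj.
E: inherits non-unit rules of {E} → aNa | da.
G: inherits non-unit rules of {G} → a | dN.
N: inherits non-unit rules of {N} → dGE | dS | dj.

S -> da | dj | aNa | jNj; E -> da | aNa; G -> a | dN; N -> dS | dj | dGE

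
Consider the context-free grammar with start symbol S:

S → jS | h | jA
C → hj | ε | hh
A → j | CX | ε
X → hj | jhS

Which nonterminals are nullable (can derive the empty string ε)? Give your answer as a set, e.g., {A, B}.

Directly nullable (have an ε-rule): {A, C}.
Not nullable: S, X — each has a terminal in every rule's right-hand side or depends on a non-nullable symbol.

{A, C}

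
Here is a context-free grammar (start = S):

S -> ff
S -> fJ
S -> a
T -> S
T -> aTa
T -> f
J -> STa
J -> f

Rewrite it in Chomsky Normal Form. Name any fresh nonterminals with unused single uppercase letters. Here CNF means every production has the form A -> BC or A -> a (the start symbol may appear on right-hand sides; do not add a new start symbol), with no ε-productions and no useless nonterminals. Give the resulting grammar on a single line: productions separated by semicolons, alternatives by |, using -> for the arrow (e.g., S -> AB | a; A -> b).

S -> a | BB | BJ; A -> a; B -> f; C -> TA; D -> TA; J -> f | SC; T -> a | f | AD | BB | BJ

No ε-productions.
After unit-elimination: S -> a | fJ | ff; J -> f | STa; T -> a | f | fJ | ff | aTa.
TERM: introduce A -> a, B -> f and substitute in every rule of length ≥2.
BIN: J -> STA becomes J -> SC, C -> TA; T -> ATA becomes T -> AD, D -> TA.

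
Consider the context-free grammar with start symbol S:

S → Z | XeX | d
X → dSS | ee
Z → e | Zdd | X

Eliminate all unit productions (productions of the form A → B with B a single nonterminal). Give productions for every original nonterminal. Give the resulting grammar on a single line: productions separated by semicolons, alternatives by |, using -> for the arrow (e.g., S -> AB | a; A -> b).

S -> d | e | ee | XeX | Zdd | dSS; X -> ee | dSS; Z -> e | ee | Zdd | dSS

Unit productions: S->Z, Z->X.
Unit pairs (A ⇒* B via units): (S,X), (S,Z), (Z,X).
S: inherits non-unit rules of {S, X, Z} → XeX | Zdd | d | dSS | e | ee.
X: inherits non-unit rules of {X} → dSS | ee.
Z: inherits non-unit rules of {X, Z} → Zdd | dSS | e | ee.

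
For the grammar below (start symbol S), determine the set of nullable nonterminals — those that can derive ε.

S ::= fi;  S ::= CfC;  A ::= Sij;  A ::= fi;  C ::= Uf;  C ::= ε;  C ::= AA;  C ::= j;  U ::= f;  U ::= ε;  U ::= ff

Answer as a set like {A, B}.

{C, U}

Directly nullable (have an ε-rule): {C, U}.
Not nullable: A, S — each has a terminal in every rule's right-hand side or depends on a non-nullable symbol.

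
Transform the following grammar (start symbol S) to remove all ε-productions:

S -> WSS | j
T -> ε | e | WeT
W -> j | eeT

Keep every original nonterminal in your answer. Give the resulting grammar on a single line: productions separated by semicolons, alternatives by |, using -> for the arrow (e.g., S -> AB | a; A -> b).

S -> j | WSS; T -> e | We | WeT; W -> j | ee | eeT

Nullable set: {T}.
Drop T -> ε.
T -> WeT: T nullable, giving We | WeT.
W -> eeT: T nullable, giving ee | eeT.
Unchanged (no nullable symbols): S -> WSS; S -> j; T -> e; W -> j.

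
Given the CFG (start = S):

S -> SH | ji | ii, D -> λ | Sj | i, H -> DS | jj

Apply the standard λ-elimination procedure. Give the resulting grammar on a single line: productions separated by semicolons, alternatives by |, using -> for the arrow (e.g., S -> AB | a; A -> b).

S -> SH | ii | ji; D -> i | Sj; H -> S | DS | jj

Nullable set: {D}.
Drop D -> λ.
H -> DS: D nullable, giving DS | S.
Unchanged (no nullable symbols): S -> SH; S -> ii; S -> ji; D -> Sj; D -> i; H -> jj.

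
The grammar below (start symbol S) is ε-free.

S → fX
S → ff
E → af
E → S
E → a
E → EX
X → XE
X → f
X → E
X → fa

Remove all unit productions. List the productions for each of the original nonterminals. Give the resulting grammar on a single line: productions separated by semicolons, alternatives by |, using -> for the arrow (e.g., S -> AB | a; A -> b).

Unit productions: E->S, X->E.
Unit pairs (A ⇒* B via units): (E,S), (X,E), (X,S).
S: inherits non-unit rules of {S} → fX | ff.
E: inherits non-unit rules of {E, S} → EX | a | af | fX | ff.
X: inherits non-unit rules of {E, S, X} → EX | XE | a | af | f | fX | fa | ff.

S -> fX | ff; E -> a | EX | af | fX | ff; X -> a | f | EX | XE | af | fX | fa | ff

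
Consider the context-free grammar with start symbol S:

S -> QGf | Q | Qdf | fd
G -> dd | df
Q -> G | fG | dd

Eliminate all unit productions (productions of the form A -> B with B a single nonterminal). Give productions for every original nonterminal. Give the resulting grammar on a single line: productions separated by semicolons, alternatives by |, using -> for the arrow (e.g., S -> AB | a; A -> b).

S -> dd | df | fG | fd | QGf | Qdf; G -> dd | df; Q -> dd | df | fG

Unit productions: Q->G, S->Q.
Unit pairs (A ⇒* B via units): (Q,G), (S,G), (S,Q).
S: inherits non-unit rules of {G, Q, S} → QGf | Qdf | dd | df | fG | fd.
G: inherits non-unit rules of {G} → dd | df.
Q: inherits non-unit rules of {G, Q} → dd | df | fG.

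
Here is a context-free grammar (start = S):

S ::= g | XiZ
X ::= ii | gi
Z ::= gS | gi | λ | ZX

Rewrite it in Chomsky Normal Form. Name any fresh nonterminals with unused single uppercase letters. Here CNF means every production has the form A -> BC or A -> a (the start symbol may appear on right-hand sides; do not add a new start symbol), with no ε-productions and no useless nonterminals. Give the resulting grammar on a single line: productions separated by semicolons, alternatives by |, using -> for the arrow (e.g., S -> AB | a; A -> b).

Nullable: {Z}; after ε-elimination: S -> g | Xi | XiZ; X -> gi | ii; Z -> X | ZX | gS | gi.
After unit-elimination: S -> g | Xi | XiZ; X -> gi | ii; Z -> ZX | gS | gi | ii.
TERM: introduce B -> g, A -> i and substitute in every rule of length ≥2.
BIN: S -> XAZ becomes S -> XC, C -> AZ.

S -> g | XA | XC; A -> i; B -> g; C -> AZ; X -> AA | BA; Z -> AA | BA | BS | ZX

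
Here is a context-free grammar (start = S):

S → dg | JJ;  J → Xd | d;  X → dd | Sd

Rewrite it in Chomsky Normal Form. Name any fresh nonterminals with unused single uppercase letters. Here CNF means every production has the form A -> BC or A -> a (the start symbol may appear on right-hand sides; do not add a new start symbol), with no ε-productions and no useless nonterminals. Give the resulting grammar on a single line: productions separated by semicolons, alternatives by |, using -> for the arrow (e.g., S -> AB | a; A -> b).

S -> AB | JJ; A -> d; B -> g; J -> d | XA; X -> AA | SA

No ε-productions.
No unit productions to eliminate.
TERM: introduce A -> d, B -> g and substitute in every rule of length ≥2.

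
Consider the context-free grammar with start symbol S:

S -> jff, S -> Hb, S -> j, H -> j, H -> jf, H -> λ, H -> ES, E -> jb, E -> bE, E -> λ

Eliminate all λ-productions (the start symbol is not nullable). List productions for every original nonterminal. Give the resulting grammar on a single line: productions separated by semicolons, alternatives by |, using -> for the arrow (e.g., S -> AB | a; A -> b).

Nullable set: {E, H}.
S -> Hb: H nullable, giving Hb | b.
Drop E -> λ.
E -> bE: E nullable, giving b | bE.
Drop H -> λ.
H -> ES: E nullable, giving ES | S.
Unchanged (no nullable symbols): S -> j; S -> jff; E -> jb; H -> j; H -> jf.

S -> b | j | Hb | jff; E -> b | bE | jb; H -> S | j | ES | jf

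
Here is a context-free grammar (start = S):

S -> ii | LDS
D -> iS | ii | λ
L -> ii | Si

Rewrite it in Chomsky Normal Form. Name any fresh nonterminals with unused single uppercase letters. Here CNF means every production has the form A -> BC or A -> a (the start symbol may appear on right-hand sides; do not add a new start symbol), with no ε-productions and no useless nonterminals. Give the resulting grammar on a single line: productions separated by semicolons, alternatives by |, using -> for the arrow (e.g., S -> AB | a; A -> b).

Nullable: {D}; after ε-elimination: S -> LS | ii | LDS; D -> iS | ii; L -> Si | ii.
No unit productions to eliminate.
TERM: introduce A -> i and substitute in every rule of length ≥2.
BIN: S -> LDS becomes S -> LB, B -> DS.

S -> AA | LB | LS; A -> i; B -> DS; D -> AA | AS; L -> AA | SA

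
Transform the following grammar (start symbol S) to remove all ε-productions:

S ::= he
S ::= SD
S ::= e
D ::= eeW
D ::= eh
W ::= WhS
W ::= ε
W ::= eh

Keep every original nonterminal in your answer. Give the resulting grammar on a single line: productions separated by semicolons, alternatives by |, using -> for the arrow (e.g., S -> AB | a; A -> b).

S -> e | SD | he; D -> ee | eh | eeW; W -> eh | hS | WhS

Nullable set: {W}.
D -> eeW: W nullable, giving ee | eeW.
Drop W -> ε.
W -> WhS: W nullable, giving WhS | hS.
Unchanged (no nullable symbols): S -> SD; S -> e; S -> he; D -> eh; W -> eh.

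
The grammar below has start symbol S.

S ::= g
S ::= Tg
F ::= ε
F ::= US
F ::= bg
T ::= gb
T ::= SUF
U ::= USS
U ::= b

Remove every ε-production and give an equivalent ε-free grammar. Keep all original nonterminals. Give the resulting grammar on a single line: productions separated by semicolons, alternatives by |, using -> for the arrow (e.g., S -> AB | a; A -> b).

Nullable set: {F}.
Drop F -> ε.
T -> SUF: F nullable, giving SU | SUF.
Unchanged (no nullable symbols): S -> Tg; S -> g; F -> US; F -> bg; T -> gb; U -> USS; U -> b.

S -> g | Tg; F -> US | bg; T -> SU | gb | SUF; U -> b | USS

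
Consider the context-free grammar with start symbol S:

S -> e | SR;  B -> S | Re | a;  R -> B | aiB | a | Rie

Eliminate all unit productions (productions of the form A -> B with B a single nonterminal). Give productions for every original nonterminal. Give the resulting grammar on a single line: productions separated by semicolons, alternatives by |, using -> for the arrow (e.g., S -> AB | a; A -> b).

Unit productions: B->S, R->B.
Unit pairs (A ⇒* B via units): (B,S), (R,B), (R,S).
S: inherits non-unit rules of {S} → SR | e.
B: inherits non-unit rules of {B, S} → Re | SR | a | e.
R: inherits non-unit rules of {B, R, S} → Re | Rie | SR | a | aiB | e.

S -> e | SR; B -> a | e | Re | SR; R -> a | e | Re | SR | Rie | aiB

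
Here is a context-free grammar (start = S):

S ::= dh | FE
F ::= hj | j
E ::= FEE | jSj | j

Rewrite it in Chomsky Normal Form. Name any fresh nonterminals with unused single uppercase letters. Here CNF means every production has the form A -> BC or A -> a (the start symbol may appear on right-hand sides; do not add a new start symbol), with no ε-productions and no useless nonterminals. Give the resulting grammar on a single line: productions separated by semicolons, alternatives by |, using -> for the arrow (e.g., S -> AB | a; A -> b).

S -> CB | FE; A -> j; B -> h; C -> d; D -> SA; E -> j | AD | FG; F -> j | BA; G -> EE

No ε-productions.
No unit productions to eliminate.
TERM: introduce C -> d, B -> h, A -> j and substitute in every rule of length ≥2.
BIN: E -> ASA becomes E -> AD, D -> SA; E -> FEE becomes E -> FG, G -> EE.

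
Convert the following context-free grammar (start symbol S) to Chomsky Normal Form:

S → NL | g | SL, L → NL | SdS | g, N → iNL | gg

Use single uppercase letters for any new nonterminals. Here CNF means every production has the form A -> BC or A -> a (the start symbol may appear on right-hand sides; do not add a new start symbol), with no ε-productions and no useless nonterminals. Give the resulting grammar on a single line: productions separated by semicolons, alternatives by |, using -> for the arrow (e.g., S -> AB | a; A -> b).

No ε-productions.
No unit productions to eliminate.
TERM: introduce A -> d, B -> g, C -> i and substitute in every rule of length ≥2.
BIN: L -> SAS becomes L -> SD, D -> AS; N -> CNL becomes N -> CE, E -> NL.

S -> g | NL | SL; A -> d; B -> g; C -> i; D -> AS; E -> NL; L -> g | NL | SD; N -> BB | CE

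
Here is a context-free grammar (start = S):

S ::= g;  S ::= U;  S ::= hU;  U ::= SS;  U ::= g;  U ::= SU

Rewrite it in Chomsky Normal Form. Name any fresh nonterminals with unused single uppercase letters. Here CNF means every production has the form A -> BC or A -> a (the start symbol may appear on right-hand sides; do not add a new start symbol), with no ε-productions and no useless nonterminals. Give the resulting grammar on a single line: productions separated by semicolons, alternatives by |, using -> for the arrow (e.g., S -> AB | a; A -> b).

No ε-productions.
After unit-elimination: S -> g | SS | SU | hU; U -> g | SS | SU.
TERM: introduce A -> h and substitute in every rule of length ≥2.

S -> g | AU | SS | SU; A -> h; U -> g | SS | SU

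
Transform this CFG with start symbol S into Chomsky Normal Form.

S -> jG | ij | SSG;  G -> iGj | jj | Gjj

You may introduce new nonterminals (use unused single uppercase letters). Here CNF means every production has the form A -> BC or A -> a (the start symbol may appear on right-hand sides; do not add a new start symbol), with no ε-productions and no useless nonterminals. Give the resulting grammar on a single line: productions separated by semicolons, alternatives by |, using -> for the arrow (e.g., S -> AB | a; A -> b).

S -> AG | BA | SE; A -> j; B -> i; C -> GA; D -> AA; E -> SG; G -> AA | BC | GD

No ε-productions.
No unit productions to eliminate.
TERM: introduce B -> i, A -> j and substitute in every rule of length ≥2.
BIN: G -> BGA becomes G -> BC, C -> GA; G -> GAA becomes G -> GD, D -> AA; S -> SSG becomes S -> SE, E -> SG.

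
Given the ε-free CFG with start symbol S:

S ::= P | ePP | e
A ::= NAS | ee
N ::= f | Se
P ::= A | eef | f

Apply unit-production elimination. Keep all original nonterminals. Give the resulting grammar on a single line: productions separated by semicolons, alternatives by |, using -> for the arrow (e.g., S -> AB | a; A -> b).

S -> e | f | ee | NAS | ePP | eef; A -> ee | NAS; N -> f | Se; P -> f | ee | NAS | eef

Unit productions: P->A, S->P.
Unit pairs (A ⇒* B via units): (P,A), (S,A), (S,P).
S: inherits non-unit rules of {A, P, S} → NAS | e | ePP | ee | eef | f.
A: inherits non-unit rules of {A} → NAS | ee.
N: inherits non-unit rules of {N} → Se | f.
P: inherits non-unit rules of {A, P} → NAS | ee | eef | f.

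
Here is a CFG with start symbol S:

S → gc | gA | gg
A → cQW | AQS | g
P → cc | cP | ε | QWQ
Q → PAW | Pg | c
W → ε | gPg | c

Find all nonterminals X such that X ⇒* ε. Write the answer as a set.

Directly nullable (have an ε-rule): {P, W}.
Not nullable: A, Q, S — each has a terminal in every rule's right-hand side or depends on a non-nullable symbol.

{P, W}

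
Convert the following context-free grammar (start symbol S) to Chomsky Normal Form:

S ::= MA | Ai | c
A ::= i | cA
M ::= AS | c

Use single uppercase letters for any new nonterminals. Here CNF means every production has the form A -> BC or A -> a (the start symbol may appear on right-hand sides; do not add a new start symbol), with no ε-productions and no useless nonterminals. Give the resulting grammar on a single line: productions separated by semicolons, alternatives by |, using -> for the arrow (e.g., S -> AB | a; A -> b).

S -> c | AC | MA; A -> i | BA; B -> c; C -> i; M -> c | AS

No ε-productions.
No unit productions to eliminate.
TERM: introduce B -> c, C -> i and substitute in every rule of length ≥2.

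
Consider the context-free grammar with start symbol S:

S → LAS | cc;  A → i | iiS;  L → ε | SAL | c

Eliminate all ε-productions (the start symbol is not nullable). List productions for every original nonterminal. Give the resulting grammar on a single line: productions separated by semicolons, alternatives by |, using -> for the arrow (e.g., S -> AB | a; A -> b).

S -> AS | cc | LAS; A -> i | iiS; L -> c | SA | SAL

Nullable set: {L}.
S -> LAS: L nullable, giving AS | LAS.
Drop L -> ε.
L -> SAL: L nullable, giving SA | SAL.
Unchanged (no nullable symbols): S -> cc; A -> i; A -> iiS; L -> c.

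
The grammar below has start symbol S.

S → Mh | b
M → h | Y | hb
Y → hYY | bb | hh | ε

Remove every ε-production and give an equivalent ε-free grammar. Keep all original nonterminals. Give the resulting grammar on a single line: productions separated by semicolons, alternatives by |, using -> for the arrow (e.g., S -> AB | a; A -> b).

S -> b | h | Mh; M -> Y | h | hb; Y -> h | bb | hY | hh | hYY

Nullable set: {M, Y}.
S -> Mh: M nullable, giving Mh | h.
M -> Y: Y nullable, giving Y.
Drop Y -> ε.
Y -> hYY: Y, Y nullable, giving h | hY | hYY.
Unchanged (no nullable symbols): S -> b; M -> h; M -> hb; Y -> bb; Y -> hh.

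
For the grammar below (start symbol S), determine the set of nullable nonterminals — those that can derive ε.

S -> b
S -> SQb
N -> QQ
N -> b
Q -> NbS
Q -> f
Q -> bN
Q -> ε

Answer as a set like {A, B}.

Directly nullable (have an ε-rule): {Q}.
N is nullable via N -> QQ (every symbol on the right is already known nullable).
Not nullable: S — each has a terminal in every rule's right-hand side or depends on a non-nullable symbol.

{N, Q}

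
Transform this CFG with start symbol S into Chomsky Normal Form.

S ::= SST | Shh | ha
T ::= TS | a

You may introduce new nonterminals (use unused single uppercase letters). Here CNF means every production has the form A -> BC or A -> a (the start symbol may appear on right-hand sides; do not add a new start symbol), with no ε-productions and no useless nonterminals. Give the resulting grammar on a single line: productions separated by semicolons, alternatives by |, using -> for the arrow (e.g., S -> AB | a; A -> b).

No ε-productions.
No unit productions to eliminate.
TERM: introduce B -> a, A -> h and substitute in every rule of length ≥2.
BIN: S -> SAA becomes S -> SC, C -> AA; S -> SST becomes S -> SD, D -> ST.

S -> AB | SC | SD; A -> h; B -> a; C -> AA; D -> ST; T -> a | TS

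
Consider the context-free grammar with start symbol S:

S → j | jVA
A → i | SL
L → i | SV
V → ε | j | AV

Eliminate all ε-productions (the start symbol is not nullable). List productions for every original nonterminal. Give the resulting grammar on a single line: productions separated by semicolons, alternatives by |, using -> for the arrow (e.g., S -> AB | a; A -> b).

Nullable set: {V}.
S -> jVA: V nullable, giving jA | jVA.
L -> SV: V nullable, giving S | SV.
Drop V -> ε.
V -> AV: V nullable, giving A | AV.
Unchanged (no nullable symbols): S -> j; A -> SL; A -> i; L -> i; V -> j.

S -> j | jA | jVA; A -> i | SL; L -> S | i | SV; V -> A | j | AV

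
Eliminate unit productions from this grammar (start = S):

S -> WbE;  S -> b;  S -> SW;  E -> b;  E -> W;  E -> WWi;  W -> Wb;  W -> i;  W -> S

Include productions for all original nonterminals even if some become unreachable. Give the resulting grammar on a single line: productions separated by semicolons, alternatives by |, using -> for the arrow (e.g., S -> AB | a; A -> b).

Unit productions: E->W, W->S.
Unit pairs (A ⇒* B via units): (E,S), (E,W), (W,S).
S: inherits non-unit rules of {S} → SW | WbE | b.
E: inherits non-unit rules of {E, S, W} → SW | WWi | Wb | WbE | b | i.
W: inherits non-unit rules of {S, W} → SW | Wb | WbE | b | i.

S -> b | SW | WbE; E -> b | i | SW | Wb | WWi | WbE; W -> b | i | SW | Wb | WbE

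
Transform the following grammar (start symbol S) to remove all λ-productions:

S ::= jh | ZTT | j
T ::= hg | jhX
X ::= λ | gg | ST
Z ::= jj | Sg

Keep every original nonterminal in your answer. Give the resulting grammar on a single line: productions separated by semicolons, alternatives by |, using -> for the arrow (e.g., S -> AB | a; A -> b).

S -> j | jh | ZTT; T -> hg | jh | jhX; X -> ST | gg; Z -> Sg | jj

Nullable set: {X}.
T -> jhX: X nullable, giving jh | jhX.
Drop X -> λ.
Unchanged (no nullable symbols): S -> ZTT; S -> j; S -> jh; T -> hg; X -> ST; X -> gg; Z -> Sg; Z -> jj.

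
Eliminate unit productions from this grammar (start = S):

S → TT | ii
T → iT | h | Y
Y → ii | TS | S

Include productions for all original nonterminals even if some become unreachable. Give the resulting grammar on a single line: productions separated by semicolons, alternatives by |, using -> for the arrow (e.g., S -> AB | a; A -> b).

Unit productions: T->Y, Y->S.
Unit pairs (A ⇒* B via units): (T,S), (T,Y), (Y,S).
S: inherits non-unit rules of {S} → TT | ii.
T: inherits non-unit rules of {S, T, Y} → TS | TT | h | iT | ii.
Y: inherits non-unit rules of {S, Y} → TS | TT | ii.

S -> TT | ii; T -> h | TS | TT | iT | ii; Y -> TS | TT | ii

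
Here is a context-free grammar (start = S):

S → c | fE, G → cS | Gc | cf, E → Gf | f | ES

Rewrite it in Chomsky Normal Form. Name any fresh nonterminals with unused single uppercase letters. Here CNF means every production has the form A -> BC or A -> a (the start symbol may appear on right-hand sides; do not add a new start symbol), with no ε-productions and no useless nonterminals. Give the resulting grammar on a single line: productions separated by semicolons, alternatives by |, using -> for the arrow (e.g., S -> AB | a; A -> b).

No ε-productions.
No unit productions to eliminate.
TERM: introduce B -> c, A -> f and substitute in every rule of length ≥2.

S -> c | AE; A -> f; B -> c; E -> f | ES | GA; G -> BA | BS | GB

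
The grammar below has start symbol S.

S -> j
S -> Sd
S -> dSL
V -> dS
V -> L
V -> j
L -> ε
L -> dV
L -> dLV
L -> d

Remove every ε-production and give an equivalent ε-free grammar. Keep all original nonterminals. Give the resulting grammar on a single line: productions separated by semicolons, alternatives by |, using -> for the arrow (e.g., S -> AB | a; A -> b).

Nullable set: {L, V}.
S -> dSL: L nullable, giving dS | dSL.
Drop L -> ε.
L -> dLV: L, V nullable, giving d | dL | dLV | dV.
L -> dV: V nullable, giving d | dV.
V -> L: L nullable, giving L.
Unchanged (no nullable symbols): S -> Sd; S -> j; L -> d; V -> dS; V -> j.

S -> j | Sd | dS | dSL; L -> d | dL | dV | dLV; V -> L | j | dS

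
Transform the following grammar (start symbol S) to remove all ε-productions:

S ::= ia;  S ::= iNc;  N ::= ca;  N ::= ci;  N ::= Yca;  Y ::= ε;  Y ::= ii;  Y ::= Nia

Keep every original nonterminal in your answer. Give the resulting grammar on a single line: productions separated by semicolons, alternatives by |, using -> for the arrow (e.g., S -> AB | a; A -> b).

Nullable set: {Y}.
N -> Yca: Y nullable, giving Yca | ca.
Drop Y -> ε.
Unchanged (no nullable symbols): S -> iNc; S -> ia; N -> ca; N -> ci; Y -> Nia; Y -> ii.

S -> ia | iNc; N -> ca | ci | Yca; Y -> ii | Nia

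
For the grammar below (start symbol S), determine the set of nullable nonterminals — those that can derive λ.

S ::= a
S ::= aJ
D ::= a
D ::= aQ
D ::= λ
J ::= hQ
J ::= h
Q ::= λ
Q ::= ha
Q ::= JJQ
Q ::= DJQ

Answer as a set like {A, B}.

Directly nullable (have an ε-rule): {D, Q}.
Not nullable: J, S — each has a terminal in every rule's right-hand side or depends on a non-nullable symbol.

{D, Q}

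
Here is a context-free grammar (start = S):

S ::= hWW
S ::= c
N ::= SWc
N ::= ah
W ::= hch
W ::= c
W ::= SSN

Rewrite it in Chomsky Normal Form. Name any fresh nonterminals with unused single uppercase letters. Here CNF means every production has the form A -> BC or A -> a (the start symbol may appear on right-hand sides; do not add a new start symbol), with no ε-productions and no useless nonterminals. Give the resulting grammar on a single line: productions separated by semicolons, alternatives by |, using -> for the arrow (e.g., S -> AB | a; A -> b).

No ε-productions.
No unit productions to eliminate.
TERM: introduce B -> a, A -> c, C -> h and substitute in every rule of length ≥2.
BIN: N -> SWA becomes N -> SD, D -> WA; S -> CWW becomes S -> CE, E -> WW; W -> CAC becomes W -> CF, F -> AC; W -> SSN becomes W -> SG, G -> SN.

S -> c | CE; A -> c; B -> a; C -> h; D -> WA; E -> WW; F -> AC; G -> SN; N -> BC | SD; W -> c | CF | SG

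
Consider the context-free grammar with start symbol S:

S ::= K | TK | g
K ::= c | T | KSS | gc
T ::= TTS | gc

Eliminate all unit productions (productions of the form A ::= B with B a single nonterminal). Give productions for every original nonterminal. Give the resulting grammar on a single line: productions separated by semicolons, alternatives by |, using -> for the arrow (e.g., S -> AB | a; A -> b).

Unit productions: K->T, S->K.
Unit pairs (A ⇒* B via units): (K,T), (S,K), (S,T).
S: inherits non-unit rules of {K, S, T} → KSS | TK | TTS | c | g | gc.
K: inherits non-unit rules of {K, T} → KSS | TTS | c | gc.
T: inherits non-unit rules of {T} → TTS | gc.

S -> c | g | TK | gc | KSS | TTS; K -> c | gc | KSS | TTS; T -> gc | TTS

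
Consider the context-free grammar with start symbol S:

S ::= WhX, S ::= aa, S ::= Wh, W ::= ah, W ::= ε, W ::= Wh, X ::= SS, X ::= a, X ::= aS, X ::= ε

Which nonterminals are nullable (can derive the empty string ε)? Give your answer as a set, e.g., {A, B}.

Directly nullable (have an ε-rule): {W, X}.
Not nullable: S — each has a terminal in every rule's right-hand side or depends on a non-nullable symbol.

{W, X}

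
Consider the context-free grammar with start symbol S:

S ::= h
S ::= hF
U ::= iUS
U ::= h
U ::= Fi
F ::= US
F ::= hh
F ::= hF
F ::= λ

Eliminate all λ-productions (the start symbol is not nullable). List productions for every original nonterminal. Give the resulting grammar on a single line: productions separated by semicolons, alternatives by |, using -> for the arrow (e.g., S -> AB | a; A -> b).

S -> h | hF; F -> h | US | hF | hh; U -> h | i | Fi | iUS

Nullable set: {F}.
S -> hF: F nullable, giving h | hF.
Drop F -> λ.
F -> hF: F nullable, giving h | hF.
U -> Fi: F nullable, giving Fi | i.
Unchanged (no nullable symbols): S -> h; F -> US; F -> hh; U -> h; U -> iUS.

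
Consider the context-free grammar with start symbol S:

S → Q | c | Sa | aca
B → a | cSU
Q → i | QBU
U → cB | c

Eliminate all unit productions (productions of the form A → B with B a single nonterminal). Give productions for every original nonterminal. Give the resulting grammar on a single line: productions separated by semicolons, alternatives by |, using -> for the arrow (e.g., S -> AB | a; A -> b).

S -> c | i | Sa | QBU | aca; B -> a | cSU; Q -> i | QBU; U -> c | cB

Unit productions: S->Q.
Unit pairs (A ⇒* B via units): (S,Q).
S: inherits non-unit rules of {Q, S} → QBU | Sa | aca | c | i.
B: inherits non-unit rules of {B} → a | cSU.
Q: inherits non-unit rules of {Q} → QBU | i.
U: inherits non-unit rules of {U} → c | cB.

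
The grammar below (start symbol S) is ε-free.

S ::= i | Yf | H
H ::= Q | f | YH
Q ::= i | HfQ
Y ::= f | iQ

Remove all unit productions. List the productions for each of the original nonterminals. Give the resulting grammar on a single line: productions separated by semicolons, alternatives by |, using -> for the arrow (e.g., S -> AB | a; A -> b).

Unit productions: H->Q, S->H.
Unit pairs (A ⇒* B via units): (H,Q), (S,H), (S,Q).
S: inherits non-unit rules of {H, Q, S} → HfQ | YH | Yf | f | i.
H: inherits non-unit rules of {H, Q} → HfQ | YH | f | i.
Q: inherits non-unit rules of {Q} → HfQ | i.
Y: inherits non-unit rules of {Y} → f | iQ.

S -> f | i | YH | Yf | HfQ; H -> f | i | YH | HfQ; Q -> i | HfQ; Y -> f | iQ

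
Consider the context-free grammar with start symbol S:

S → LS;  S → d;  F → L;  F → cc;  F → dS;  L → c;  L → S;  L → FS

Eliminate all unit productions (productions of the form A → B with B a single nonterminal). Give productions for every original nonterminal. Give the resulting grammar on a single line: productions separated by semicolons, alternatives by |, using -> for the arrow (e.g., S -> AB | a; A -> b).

S -> d | LS; F -> c | d | FS | LS | cc | dS; L -> c | d | FS | LS

Unit productions: F->L, L->S.
Unit pairs (A ⇒* B via units): (F,L), (F,S), (L,S).
S: inherits non-unit rules of {S} → LS | d.
F: inherits non-unit rules of {F, L, S} → FS | LS | c | cc | d | dS.
L: inherits non-unit rules of {L, S} → FS | LS | c | d.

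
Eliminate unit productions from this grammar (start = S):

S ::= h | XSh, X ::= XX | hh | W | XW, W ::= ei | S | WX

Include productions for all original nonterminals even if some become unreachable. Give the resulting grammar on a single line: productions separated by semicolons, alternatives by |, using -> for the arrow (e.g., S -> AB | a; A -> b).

S -> h | XSh; W -> h | WX | ei | XSh; X -> h | WX | XW | XX | ei | hh | XSh

Unit productions: W->S, X->W.
Unit pairs (A ⇒* B via units): (W,S), (X,S), (X,W).
S: inherits non-unit rules of {S} → XSh | h.
W: inherits non-unit rules of {S, W} → WX | XSh | ei | h.
X: inherits non-unit rules of {S, W, X} → WX | XSh | XW | XX | ei | h | hh.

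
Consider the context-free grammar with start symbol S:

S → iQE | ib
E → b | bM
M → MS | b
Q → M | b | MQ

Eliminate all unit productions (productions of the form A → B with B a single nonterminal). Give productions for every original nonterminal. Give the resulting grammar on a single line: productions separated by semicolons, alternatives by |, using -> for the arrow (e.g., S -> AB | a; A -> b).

Unit productions: Q->M.
Unit pairs (A ⇒* B via units): (Q,M).
S: inherits non-unit rules of {S} → iQE | ib.
E: inherits non-unit rules of {E} → b | bM.
M: inherits non-unit rules of {M} → MS | b.
Q: inherits non-unit rules of {M, Q} → MQ | MS | b.

S -> ib | iQE; E -> b | bM; M -> b | MS; Q -> b | MQ | MS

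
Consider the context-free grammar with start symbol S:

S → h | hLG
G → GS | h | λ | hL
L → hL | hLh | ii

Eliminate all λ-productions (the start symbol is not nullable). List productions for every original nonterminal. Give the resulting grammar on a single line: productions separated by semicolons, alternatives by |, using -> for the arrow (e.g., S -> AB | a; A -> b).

S -> h | hL | hLG; G -> S | h | GS | hL; L -> hL | ii | hLh

Nullable set: {G}.
S -> hLG: G nullable, giving hL | hLG.
Drop G -> λ.
G -> GS: G nullable, giving GS | S.
Unchanged (no nullable symbols): S -> h; G -> h; G -> hL; L -> hL; L -> hLh; L -> ii.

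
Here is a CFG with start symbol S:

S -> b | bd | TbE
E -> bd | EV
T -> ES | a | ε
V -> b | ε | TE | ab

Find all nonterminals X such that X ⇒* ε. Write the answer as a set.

{T, V}

Directly nullable (have an ε-rule): {T, V}.
Not nullable: E, S — each has a terminal in every rule's right-hand side or depends on a non-nullable symbol.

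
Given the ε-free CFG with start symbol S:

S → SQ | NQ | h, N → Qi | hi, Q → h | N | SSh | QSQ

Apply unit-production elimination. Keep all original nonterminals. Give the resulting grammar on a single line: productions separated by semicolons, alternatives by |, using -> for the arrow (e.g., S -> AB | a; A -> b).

S -> h | NQ | SQ; N -> Qi | hi; Q -> h | Qi | hi | QSQ | SSh

Unit productions: Q->N.
Unit pairs (A ⇒* B via units): (Q,N).
S: inherits non-unit rules of {S} → NQ | SQ | h.
N: inherits non-unit rules of {N} → Qi | hi.
Q: inherits non-unit rules of {N, Q} → QSQ | Qi | SSh | h | hi.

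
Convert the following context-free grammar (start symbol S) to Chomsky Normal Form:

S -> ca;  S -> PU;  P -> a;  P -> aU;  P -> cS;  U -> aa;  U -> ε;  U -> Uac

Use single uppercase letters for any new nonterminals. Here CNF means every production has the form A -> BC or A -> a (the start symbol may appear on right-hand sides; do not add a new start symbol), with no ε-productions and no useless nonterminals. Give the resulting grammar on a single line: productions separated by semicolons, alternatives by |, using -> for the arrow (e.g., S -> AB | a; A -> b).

Nullable: {U}; after ε-elimination: S -> P | PU | ca; P -> a | aU | cS; U -> aa | ac | Uac.
After unit-elimination: S -> a | PU | aU | cS | ca; P -> a | aU | cS; U -> aa | ac | Uac.
TERM: introduce A -> a, B -> c and substitute in every rule of length ≥2.
BIN: U -> UAB becomes U -> UC, C -> AB.

S -> a | AU | BA | BS | PU; A -> a; B -> c; C -> AB; P -> a | AU | BS; U -> AA | AB | UC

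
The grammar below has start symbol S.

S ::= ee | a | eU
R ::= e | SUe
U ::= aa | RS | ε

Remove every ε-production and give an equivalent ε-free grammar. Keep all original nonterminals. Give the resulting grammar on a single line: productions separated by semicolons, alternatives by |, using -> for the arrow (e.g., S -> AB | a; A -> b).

S -> a | e | eU | ee; R -> e | Se | SUe; U -> RS | aa

Nullable set: {U}.
S -> eU: U nullable, giving e | eU.
R -> SUe: U nullable, giving SUe | Se.
Drop U -> ε.
Unchanged (no nullable symbols): S -> a; S -> ee; R -> e; U -> RS; U -> aa.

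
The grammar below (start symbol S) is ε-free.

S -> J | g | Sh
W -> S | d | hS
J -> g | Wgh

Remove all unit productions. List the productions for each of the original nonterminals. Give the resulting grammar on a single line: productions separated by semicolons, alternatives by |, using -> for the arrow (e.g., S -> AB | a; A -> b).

S -> g | Sh | Wgh; J -> g | Wgh; W -> d | g | Sh | hS | Wgh

Unit productions: S->J, W->S.
Unit pairs (A ⇒* B via units): (S,J), (W,J), (W,S).
S: inherits non-unit rules of {J, S} → Sh | Wgh | g.
J: inherits non-unit rules of {J} → Wgh | g.
W: inherits non-unit rules of {J, S, W} → Sh | Wgh | d | g | hS.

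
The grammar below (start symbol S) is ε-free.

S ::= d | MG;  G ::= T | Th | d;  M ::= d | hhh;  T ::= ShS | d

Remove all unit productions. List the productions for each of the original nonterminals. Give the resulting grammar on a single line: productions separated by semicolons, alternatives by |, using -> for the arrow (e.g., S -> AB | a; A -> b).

Unit productions: G->T.
Unit pairs (A ⇒* B via units): (G,T).
S: inherits non-unit rules of {S} → MG | d.
G: inherits non-unit rules of {G, T} → ShS | Th | d.
M: inherits non-unit rules of {M} → d | hhh.
T: inherits non-unit rules of {T} → ShS | d.

S -> d | MG; G -> d | Th | ShS; M -> d | hhh; T -> d | ShS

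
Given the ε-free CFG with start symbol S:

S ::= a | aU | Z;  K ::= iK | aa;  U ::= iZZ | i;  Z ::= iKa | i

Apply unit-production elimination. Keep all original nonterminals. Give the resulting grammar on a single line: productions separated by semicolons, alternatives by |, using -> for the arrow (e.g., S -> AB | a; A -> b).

S -> a | i | aU | iKa; K -> aa | iK; U -> i | iZZ; Z -> i | iKa

Unit productions: S->Z.
Unit pairs (A ⇒* B via units): (S,Z).
S: inherits non-unit rules of {S, Z} → a | aU | i | iKa.
K: inherits non-unit rules of {K} → aa | iK.
U: inherits non-unit rules of {U} → i | iZZ.
Z: inherits non-unit rules of {Z} → i | iKa.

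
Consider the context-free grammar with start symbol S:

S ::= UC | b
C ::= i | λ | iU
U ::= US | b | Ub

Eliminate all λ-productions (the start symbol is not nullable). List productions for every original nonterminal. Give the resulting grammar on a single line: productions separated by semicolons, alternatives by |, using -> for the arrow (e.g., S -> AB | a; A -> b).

Nullable set: {C}.
S -> UC: C nullable, giving U | UC.
Drop C -> λ.
Unchanged (no nullable symbols): S -> b; C -> i; C -> iU; U -> US; U -> Ub; U -> b.

S -> U | b | UC; C -> i | iU; U -> b | US | Ub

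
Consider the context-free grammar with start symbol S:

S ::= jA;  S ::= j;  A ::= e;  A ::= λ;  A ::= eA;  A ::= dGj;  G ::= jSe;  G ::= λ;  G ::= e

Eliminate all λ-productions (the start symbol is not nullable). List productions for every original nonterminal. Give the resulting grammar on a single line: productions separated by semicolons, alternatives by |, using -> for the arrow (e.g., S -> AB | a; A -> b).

S -> j | jA; A -> e | dj | eA | dGj; G -> e | jSe

Nullable set: {A, G}.
S -> jA: A nullable, giving j | jA.
Drop A -> λ.
A -> dGj: G nullable, giving dGj | dj.
A -> eA: A nullable, giving e | eA.
Drop G -> λ.
Unchanged (no nullable symbols): S -> j; A -> e; G -> e; G -> jSe.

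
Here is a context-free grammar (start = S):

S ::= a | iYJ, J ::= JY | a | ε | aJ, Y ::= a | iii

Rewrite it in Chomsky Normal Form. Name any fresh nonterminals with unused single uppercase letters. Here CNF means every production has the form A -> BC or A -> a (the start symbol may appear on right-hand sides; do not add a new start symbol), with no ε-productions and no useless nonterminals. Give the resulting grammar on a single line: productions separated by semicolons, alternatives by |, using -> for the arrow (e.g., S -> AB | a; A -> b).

S -> a | BD | BY; A -> a; B -> i; C -> BB; D -> YJ; E -> BB; J -> a | AJ | BC | JY; Y -> a | BE

Nullable: {J}; after ε-elimination: S -> a | iY | iYJ; J -> Y | a | JY | aJ; Y -> a | iii.
After unit-elimination: S -> a | iY | iYJ; J -> a | JY | aJ | iii; Y -> a | iii.
TERM: introduce A -> a, B -> i and substitute in every rule of length ≥2.
BIN: J -> BBB becomes J -> BC, C -> BB; S -> BYJ becomes S -> BD, D -> YJ; Y -> BBB becomes Y -> BE, E -> BB.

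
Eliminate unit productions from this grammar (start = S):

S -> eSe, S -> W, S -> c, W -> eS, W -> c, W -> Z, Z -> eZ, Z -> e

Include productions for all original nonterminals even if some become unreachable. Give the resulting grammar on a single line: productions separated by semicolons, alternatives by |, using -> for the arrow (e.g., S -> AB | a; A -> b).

S -> c | e | eS | eZ | eSe; W -> c | e | eS | eZ; Z -> e | eZ

Unit productions: S->W, W->Z.
Unit pairs (A ⇒* B via units): (S,W), (S,Z), (W,Z).
S: inherits non-unit rules of {S, W, Z} → c | e | eS | eSe | eZ.
W: inherits non-unit rules of {W, Z} → c | e | eS | eZ.
Z: inherits non-unit rules of {Z} → e | eZ.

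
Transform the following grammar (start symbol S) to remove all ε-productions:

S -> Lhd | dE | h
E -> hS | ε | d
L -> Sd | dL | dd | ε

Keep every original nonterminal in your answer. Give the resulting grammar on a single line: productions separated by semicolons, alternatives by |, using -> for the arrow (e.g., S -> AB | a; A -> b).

Nullable set: {E, L}.
S -> Lhd: L nullable, giving Lhd | hd.
S -> dE: E nullable, giving d | dE.
Drop E -> ε.
Drop L -> ε.
L -> dL: L nullable, giving d | dL.
Unchanged (no nullable symbols): S -> h; E -> d; E -> hS; L -> Sd; L -> dd.

S -> d | h | dE | hd | Lhd; E -> d | hS; L -> d | Sd | dL | dd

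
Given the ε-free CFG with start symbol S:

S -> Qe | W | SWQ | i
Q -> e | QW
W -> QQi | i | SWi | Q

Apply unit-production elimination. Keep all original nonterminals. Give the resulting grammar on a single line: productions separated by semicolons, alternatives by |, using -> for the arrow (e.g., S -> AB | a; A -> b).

S -> e | i | QW | Qe | QQi | SWQ | SWi; Q -> e | QW; W -> e | i | QW | QQi | SWi

Unit productions: S->W, W->Q.
Unit pairs (A ⇒* B via units): (S,Q), (S,W), (W,Q).
S: inherits non-unit rules of {Q, S, W} → QQi | QW | Qe | SWQ | SWi | e | i.
Q: inherits non-unit rules of {Q} → QW | e.
W: inherits non-unit rules of {Q, W} → QQi | QW | SWi | e | i.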